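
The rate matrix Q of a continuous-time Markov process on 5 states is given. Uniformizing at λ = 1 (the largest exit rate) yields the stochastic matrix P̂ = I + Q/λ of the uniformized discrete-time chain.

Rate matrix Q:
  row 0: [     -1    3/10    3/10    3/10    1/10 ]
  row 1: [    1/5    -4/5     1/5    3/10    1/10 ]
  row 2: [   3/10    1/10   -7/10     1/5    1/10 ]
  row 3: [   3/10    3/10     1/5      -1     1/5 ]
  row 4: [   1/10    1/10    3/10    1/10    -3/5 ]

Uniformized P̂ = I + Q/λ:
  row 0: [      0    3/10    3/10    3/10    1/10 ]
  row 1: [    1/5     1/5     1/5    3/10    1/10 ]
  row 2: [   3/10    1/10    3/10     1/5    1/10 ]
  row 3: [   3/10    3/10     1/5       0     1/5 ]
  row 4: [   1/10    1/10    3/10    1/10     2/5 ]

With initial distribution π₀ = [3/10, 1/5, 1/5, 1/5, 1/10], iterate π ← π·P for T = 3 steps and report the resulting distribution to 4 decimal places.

t=0: π = [0.3000, 0.2000, 0.2000, 0.2000, 0.1000]
t=1: π = [0.1700, 0.2200, 0.2600, 0.2000, 0.1500]
t=2: π = [0.1970, 0.1960, 0.2580, 0.1840, 0.1650]
t=3: π = [0.1883, 0.1958, 0.2620, 0.1860, 0.1679]

π = [0.1883, 0.1958, 0.2620, 0.1860, 0.1679]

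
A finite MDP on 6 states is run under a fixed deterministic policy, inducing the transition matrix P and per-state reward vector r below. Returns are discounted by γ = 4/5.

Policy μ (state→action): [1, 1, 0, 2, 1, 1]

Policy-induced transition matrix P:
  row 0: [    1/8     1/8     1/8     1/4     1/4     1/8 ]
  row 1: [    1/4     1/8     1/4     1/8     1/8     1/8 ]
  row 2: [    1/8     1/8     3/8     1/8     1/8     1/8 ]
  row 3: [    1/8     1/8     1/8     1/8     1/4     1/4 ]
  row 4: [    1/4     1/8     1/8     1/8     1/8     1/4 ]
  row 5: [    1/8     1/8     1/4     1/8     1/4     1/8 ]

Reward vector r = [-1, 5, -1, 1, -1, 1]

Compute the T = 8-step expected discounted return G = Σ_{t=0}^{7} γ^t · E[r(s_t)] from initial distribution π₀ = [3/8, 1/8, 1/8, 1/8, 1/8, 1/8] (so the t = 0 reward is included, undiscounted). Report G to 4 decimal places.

G = 1.4631

t=0: π = [0.3750, 0.1250, 0.1250, 0.1250, 0.1250, 0.1250], E[r] = 0.2500, γ^t·E[r] = 0.250000, running G = 0.250000
t=1: π = [0.1563, 0.1250, 0.1875, 0.1719, 0.2031, 0.1563], E[r] = 0.4063, γ^t·E[r] = 0.325000, running G = 0.575000
t=2: π = [0.1660, 0.1250, 0.2070, 0.1445, 0.1855, 0.1719], E[r] = 0.3828, γ^t·E[r] = 0.245000, running G = 0.820000
t=3: π = [0.1638, 0.1250, 0.2139, 0.1458, 0.1853, 0.1663], E[r] = 0.3740, γ^t·E[r] = 0.191500, running G = 1.011500
t=4: π = [0.1638, 0.1250, 0.2149, 0.1455, 0.1845, 0.1664], E[r] = 0.3737, γ^t·E[r] = 0.153075, running G = 1.164575
t=5: π = [0.1637, 0.1250, 0.2151, 0.1455, 0.1845, 0.1662], E[r] = 0.3734, γ^t·E[r] = 0.122368, running G = 1.286943
t=6: π = [0.1637, 0.1250, 0.2152, 0.1455, 0.1844, 0.1662], E[r] = 0.3734, γ^t·E[r] = 0.097886, running G = 1.384828
t=7: π = [0.1637, 0.1250, 0.2152, 0.1455, 0.1844, 0.1662], E[r] = 0.3734, γ^t·E[r] = 0.078306, running G = 1.463134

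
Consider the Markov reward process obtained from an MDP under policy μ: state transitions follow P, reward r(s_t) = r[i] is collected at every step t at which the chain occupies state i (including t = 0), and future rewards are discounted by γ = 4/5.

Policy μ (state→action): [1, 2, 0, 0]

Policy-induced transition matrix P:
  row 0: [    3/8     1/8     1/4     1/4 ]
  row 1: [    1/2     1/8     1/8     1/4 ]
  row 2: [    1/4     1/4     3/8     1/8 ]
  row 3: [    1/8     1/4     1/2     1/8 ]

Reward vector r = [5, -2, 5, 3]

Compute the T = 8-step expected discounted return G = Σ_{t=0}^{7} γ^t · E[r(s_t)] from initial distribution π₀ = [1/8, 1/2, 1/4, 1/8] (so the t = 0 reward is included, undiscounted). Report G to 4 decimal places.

t=0: π = [0.1250, 0.5000, 0.2500, 0.1250], E[r] = 1.2500, γ^t·E[r] = 1.250000, running G = 1.250000
t=1: π = [0.3750, 0.1719, 0.2500, 0.2031], E[r] = 3.3906, γ^t·E[r] = 2.712500, running G = 3.962500
t=2: π = [0.3145, 0.1816, 0.3105, 0.1934], E[r] = 3.3418, γ^t·E[r] = 2.138750, running G = 6.101250
t=3: π = [0.3105, 0.1880, 0.3145, 0.1870], E[r] = 3.3101, γ^t·E[r] = 1.694750, running G = 7.796000
t=4: π = [0.3124, 0.1877, 0.3126, 0.1873], E[r] = 3.3116, γ^t·E[r] = 1.356425, running G = 9.152425
t=5: π = [0.3126, 0.1875, 0.3124, 0.1875], E[r] = 3.3126, γ^t·E[r] = 1.085465, running G = 10.237890
t=6: π = [0.3125, 0.1875, 0.3125, 0.1875], E[r] = 3.3125, γ^t·E[r] = 0.868360, running G = 11.106250
t=7: π = [0.3125, 0.1875, 0.3125, 0.1875], E[r] = 3.3125, γ^t·E[r] = 0.694681, running G = 11.800931

G = 11.8009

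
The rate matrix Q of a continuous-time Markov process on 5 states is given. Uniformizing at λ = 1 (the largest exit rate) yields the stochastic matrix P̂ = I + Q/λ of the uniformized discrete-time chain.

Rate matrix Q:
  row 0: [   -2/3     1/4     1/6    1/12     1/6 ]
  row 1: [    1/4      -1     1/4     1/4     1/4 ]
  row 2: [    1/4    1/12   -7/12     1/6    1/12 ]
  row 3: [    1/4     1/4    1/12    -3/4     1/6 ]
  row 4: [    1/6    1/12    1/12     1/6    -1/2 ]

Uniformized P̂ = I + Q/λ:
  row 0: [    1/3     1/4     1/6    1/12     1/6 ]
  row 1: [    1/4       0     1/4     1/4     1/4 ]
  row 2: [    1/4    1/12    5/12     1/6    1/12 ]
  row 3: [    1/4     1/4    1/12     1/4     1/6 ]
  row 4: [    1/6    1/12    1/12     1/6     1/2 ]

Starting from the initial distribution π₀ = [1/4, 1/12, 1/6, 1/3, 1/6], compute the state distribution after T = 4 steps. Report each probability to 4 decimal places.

t=0: π = [0.2500, 0.0833, 0.1667, 0.3333, 0.1667]
t=1: π = [0.2569, 0.1736, 0.1736, 0.1806, 0.2153]
t=2: π = [0.2535, 0.1418, 0.1916, 0.1748, 0.2384]
t=3: π = [0.2513, 0.1429, 0.1919, 0.1719, 0.2420]
t=4: π = [0.2508, 0.1420, 0.1921, 0.1720, 0.2432]

π = [0.2508, 0.1420, 0.1921, 0.1720, 0.2432]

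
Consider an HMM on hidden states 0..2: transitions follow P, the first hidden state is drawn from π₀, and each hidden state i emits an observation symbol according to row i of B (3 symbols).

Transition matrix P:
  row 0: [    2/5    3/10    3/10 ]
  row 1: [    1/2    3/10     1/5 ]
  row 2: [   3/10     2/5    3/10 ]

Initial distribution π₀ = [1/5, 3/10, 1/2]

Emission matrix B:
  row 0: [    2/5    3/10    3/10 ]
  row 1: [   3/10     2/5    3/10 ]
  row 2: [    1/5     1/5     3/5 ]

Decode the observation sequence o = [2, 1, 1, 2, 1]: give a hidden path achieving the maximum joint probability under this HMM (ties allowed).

t=0: δ = [6.000e-02, 9.000e-02, 3.000e-01]  (obs o_0=2)
t=1: δ = [2.700e-02, 4.800e-02, 1.800e-02]  ψ = [2, 2, 2]  (obs o_1=1)
t=2: δ = [7.200e-03, 5.760e-03, 1.920e-03]  ψ = [1, 1, 1]  (obs o_2=1)
t=3: δ = [8.640e-04, 6.480e-04, 1.296e-03]  ψ = [0, 0, 0]  (obs o_3=2)
t=4: δ = [1.166e-04, 2.074e-04, 7.776e-05]  ψ = [2, 2, 2]  (obs o_4=1)
backtrack: best end state = 1; path = [2, 1, 0, 2, 1]

path = [2, 1, 0, 2, 1]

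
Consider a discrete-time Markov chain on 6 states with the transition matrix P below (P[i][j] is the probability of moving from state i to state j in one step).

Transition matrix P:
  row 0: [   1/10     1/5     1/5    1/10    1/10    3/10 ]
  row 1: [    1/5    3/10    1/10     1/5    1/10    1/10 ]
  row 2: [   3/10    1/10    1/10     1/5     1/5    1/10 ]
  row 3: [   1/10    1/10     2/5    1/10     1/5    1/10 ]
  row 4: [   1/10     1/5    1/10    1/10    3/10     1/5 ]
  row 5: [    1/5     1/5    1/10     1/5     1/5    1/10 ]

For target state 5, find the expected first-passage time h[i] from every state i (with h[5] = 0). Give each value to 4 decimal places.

First-step conditioning: h[5] = 0; for i ≠ 5, h[i] = 1 + Σ_k P[i][k]·h[k].
  h[0] = 1 + 1/10·h[0] + 1/5·h[1] + 1/5·h[2] + 1/10·h[3] + 1/10·h[4]
  h[1] = 1 + 1/5·h[0] + 3/10·h[1] + 1/10·h[2] + 1/5·h[3] + 1/10·h[4]
  h[2] = 1 + 3/10·h[0] + 1/10·h[1] + 1/10·h[2] + 1/5·h[3] + 1/5·h[4]
  h[3] = 1 + 1/10·h[0] + 1/10·h[1] + 2/5·h[2] + 1/10·h[3] + 1/5·h[4]
  h[4] = 1 + 1/10·h[0] + 1/5·h[1] + 1/10·h[2] + 1/10·h[3] + 3/10·h[4]
Solving the 5×5 linear system over states ≠ 5 gives exactly h = [39455/7256, 48375/7256, 23495/3628, 6045/907, 43445/7256, 0] (h[5] = 0 is the target).

h = [5.4376, 6.6669, 6.4760, 6.6648, 5.9875, 0.0000]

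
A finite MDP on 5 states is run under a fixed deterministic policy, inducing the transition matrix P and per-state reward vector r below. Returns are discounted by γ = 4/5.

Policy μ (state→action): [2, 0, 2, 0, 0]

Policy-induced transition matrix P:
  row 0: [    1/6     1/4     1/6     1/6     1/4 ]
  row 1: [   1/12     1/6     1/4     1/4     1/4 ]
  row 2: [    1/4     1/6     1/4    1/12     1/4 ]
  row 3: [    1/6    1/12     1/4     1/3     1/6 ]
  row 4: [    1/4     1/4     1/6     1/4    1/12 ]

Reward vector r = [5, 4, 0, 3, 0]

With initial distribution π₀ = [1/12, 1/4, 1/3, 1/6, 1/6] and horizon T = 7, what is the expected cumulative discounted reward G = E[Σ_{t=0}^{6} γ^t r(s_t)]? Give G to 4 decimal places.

G = 8.6671

t=0: π = [0.0833, 0.2500, 0.3333, 0.1667, 0.1667], E[r] = 1.9167, γ^t·E[r] = 1.916667, running G = 1.916667
t=1: π = [0.1875, 0.1736, 0.2292, 0.2014, 0.2083], E[r] = 2.2361, γ^t·E[r] = 1.788889, running G = 3.705556
t=2: π = [0.1887, 0.1829, 0.2170, 0.2130, 0.1985], E[r] = 2.3137, γ^t·E[r] = 1.480741, running G = 5.186296
t=3: π = [0.1861, 0.1812, 0.2177, 0.2159, 0.1992], E[r] = 2.3026, γ^t·E[r] = 1.178914, running G = 6.365210
t=4: π = [0.1863, 0.1808, 0.2179, 0.2162, 0.1988], E[r] = 2.3033, γ^t·E[r] = 0.943414, running G = 7.308624
t=5: π = [0.1863, 0.1807, 0.2179, 0.2162, 0.1988], E[r] = 2.3031, γ^t·E[r] = 0.754693, running G = 8.063316
t=6: π = [0.1863, 0.1808, 0.2179, 0.2162, 0.1988], E[r] = 2.3032, γ^t·E[r] = 0.603765, running G = 8.667081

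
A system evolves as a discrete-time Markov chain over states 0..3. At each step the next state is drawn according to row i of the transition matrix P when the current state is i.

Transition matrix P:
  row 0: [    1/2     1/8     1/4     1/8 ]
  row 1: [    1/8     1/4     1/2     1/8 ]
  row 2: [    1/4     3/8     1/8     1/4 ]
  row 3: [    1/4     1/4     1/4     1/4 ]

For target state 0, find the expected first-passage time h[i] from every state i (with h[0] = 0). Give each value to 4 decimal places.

First-step conditioning: h[0] = 0; for i ≠ 0, h[i] = 1 + Σ_k P[i][k]·h[k].
  h[1] = 1 + 1/4·h[1] + 1/2·h[2] + 1/8·h[3]
  h[2] = 1 + 3/8·h[1] + 1/8·h[2] + 1/4·h[3]
  h[3] = 1 + 1/4·h[1] + 1/4·h[2] + 1/4·h[3]
Solving the 3×3 linear system over states ≠ 0 gives exactly h = [0, 79/15, 71/15, 14/3] (h[0] = 0 is the target).

h = [0.0000, 5.2667, 4.7333, 4.6667]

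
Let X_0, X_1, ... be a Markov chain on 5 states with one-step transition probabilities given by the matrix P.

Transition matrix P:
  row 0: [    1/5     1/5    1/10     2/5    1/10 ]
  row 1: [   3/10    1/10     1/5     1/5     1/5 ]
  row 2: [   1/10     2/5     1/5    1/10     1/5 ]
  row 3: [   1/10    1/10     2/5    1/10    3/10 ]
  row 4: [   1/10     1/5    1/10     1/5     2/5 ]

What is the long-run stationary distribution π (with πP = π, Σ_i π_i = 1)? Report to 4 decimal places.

Balance equations π_j = Σ_i π_i·P[i][j]:
  π_0 = 1/5·π_0 + 3/10·π_1 + 1/10·π_2 + 1/10·π_3 + 1/10·π_4
  π_1 = 1/5·π_0 + 1/10·π_1 + 2/5·π_2 + 1/10·π_3 + 1/5·π_4
  π_2 = 1/10·π_0 + 1/5·π_1 + 1/5·π_2 + 2/5·π_3 + 1/10·π_4
  π_3 = 2/5·π_0 + 1/5·π_1 + 1/10·π_2 + 1/10·π_3 + 1/5·π_4
  normalize: π_0 + π_1 + π_2 + π_3 + π_4 = 1
Solving the linear system gives exactly π = [1541/9903, 661/3301, 1955/9903, 1903/9903, 2521/9903].

π = [0.1556, 0.2002, 0.1974, 0.1922, 0.2546]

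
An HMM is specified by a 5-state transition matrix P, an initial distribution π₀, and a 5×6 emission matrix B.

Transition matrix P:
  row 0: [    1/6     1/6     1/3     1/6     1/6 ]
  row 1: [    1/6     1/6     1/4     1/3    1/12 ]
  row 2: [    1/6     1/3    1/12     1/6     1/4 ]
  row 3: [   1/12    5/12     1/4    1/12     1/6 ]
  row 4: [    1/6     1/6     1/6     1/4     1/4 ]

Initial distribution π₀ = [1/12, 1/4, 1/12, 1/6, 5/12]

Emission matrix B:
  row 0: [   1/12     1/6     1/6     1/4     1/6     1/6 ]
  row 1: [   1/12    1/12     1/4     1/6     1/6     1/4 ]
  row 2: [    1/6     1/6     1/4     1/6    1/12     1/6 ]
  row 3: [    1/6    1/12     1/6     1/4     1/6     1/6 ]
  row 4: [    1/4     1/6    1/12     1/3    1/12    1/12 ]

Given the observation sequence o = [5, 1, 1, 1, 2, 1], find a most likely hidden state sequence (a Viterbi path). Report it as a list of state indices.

t=0: δ = [1.389e-02, 6.250e-02, 1.389e-02, 2.778e-02, 3.472e-02]  (obs o_0=5)
t=1: δ = [1.736e-03, 9.645e-04, 2.604e-03, 1.736e-03, 1.447e-03]  ψ = [1, 3, 1, 1, 4]  (obs o_1=1)
t=2: δ = [7.234e-05, 7.234e-05, 9.645e-05, 3.617e-05, 1.085e-04]  ψ = [2, 2, 0, 2, 2]  (obs o_2=1)
t=3: δ = [3.014e-06, 2.679e-06, 4.019e-06, 2.261e-06, 4.521e-06]  ψ = [4, 2, 0, 4, 4]  (obs o_3=1)
t=4: δ = [1.256e-07, 3.349e-07, 2.512e-07, 1.884e-07, 9.419e-08]  ψ = [4, 2, 0, 4, 4]  (obs o_4=2)
t=5: δ = [9.303e-09, 6.977e-09, 1.395e-08, 9.303e-09, 1.047e-08]  ψ = [1, 2, 1, 1, 2]  (obs o_5=1)
backtrack: best end state = 2; path = [1, 2, 0, 2, 1, 2]

path = [1, 2, 0, 2, 1, 2]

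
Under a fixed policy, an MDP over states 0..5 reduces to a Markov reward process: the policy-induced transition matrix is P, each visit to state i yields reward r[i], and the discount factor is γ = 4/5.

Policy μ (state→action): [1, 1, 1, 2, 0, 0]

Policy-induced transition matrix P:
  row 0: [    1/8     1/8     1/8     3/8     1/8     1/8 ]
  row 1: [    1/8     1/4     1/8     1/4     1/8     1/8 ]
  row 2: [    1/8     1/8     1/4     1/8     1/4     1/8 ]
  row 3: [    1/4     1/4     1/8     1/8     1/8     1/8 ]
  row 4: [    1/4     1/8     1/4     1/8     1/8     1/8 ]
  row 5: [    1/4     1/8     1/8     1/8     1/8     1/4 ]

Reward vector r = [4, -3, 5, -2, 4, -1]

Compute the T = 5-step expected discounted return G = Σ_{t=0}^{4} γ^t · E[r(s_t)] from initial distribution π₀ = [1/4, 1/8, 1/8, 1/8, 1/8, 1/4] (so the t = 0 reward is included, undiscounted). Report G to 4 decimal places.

t=0: π = [0.2500, 0.1250, 0.1250, 0.1250, 0.1250, 0.2500], E[r] = 1.2500, γ^t·E[r] = 1.250000, running G = 1.250000
t=1: π = [0.1875, 0.1563, 0.1563, 0.2031, 0.1406, 0.1563], E[r] = 1.0625, γ^t·E[r] = 0.850000, running G = 2.100000
t=2: π = [0.1875, 0.1699, 0.1621, 0.1914, 0.1445, 0.1445], E[r] = 1.1016, γ^t·E[r] = 0.705000, running G = 2.805000
t=3: π = [0.1851, 0.1702, 0.1633, 0.1931, 0.1453, 0.1431], E[r] = 1.0981, γ^t·E[r] = 0.562250, running G = 3.367250
t=4: π = [0.1852, 0.1704, 0.1636, 0.1925, 0.1454, 0.1429], E[r] = 1.1011, γ^t·E[r] = 0.451000, running G = 3.818250

G = 3.8183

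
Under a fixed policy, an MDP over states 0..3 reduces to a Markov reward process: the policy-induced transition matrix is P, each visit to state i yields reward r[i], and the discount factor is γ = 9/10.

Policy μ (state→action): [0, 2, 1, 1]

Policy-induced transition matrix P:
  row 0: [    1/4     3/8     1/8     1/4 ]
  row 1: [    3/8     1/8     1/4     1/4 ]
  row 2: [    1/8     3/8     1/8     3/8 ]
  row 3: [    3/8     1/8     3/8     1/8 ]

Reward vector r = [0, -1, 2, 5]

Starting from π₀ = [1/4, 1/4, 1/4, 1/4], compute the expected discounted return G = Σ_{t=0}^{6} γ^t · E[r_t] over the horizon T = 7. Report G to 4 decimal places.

G = 7.4958

t=0: π = [0.2500, 0.2500, 0.2500, 0.2500], E[r] = 1.5000, γ^t·E[r] = 1.500000, running G = 1.500000
t=1: π = [0.2813, 0.2500, 0.2188, 0.2500], E[r] = 1.4375, γ^t·E[r] = 1.293750, running G = 2.793750
t=2: π = [0.2852, 0.2500, 0.2188, 0.2461], E[r] = 1.4180, γ^t·E[r] = 1.148555, running G = 3.942305
t=3: π = [0.2847, 0.2510, 0.2178, 0.2466], E[r] = 1.4175, γ^t·E[r] = 1.033343, running G = 4.975648
t=4: π = [0.2850, 0.2506, 0.2180, 0.2464], E[r] = 1.4174, γ^t·E[r] = 0.929969, running G = 5.905617
t=5: π = [0.2849, 0.2507, 0.2179, 0.2465], E[r] = 1.4174, γ^t·E[r] = 0.836940, running G = 6.742557
t=6: π = [0.2849, 0.2507, 0.2180, 0.2464], E[r] = 1.4174, γ^t·E[r] = 0.753256, running G = 7.495813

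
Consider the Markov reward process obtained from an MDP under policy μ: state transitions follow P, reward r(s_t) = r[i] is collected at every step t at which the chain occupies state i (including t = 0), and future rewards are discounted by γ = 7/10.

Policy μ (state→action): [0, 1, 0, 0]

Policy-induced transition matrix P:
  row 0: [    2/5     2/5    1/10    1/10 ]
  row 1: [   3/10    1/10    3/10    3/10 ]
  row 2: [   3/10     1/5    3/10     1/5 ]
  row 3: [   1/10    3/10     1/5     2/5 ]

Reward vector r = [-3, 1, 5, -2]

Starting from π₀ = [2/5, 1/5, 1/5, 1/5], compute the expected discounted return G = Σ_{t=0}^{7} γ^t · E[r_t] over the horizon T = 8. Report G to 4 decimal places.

G = -0.4210

t=0: π = [0.4000, 0.2000, 0.2000, 0.2000], E[r] = -0.4000, γ^t·E[r] = -0.400000, running G = -0.400000
t=1: π = [0.3000, 0.2800, 0.2000, 0.2200], E[r] = -0.0600, γ^t·E[r] = -0.042000, running G = -0.442000
t=2: π = [0.2860, 0.2540, 0.2180, 0.2420], E[r] = 0.0020, γ^t·E[r] = 0.000980, running G = -0.441020
t=3: π = [0.2802, 0.2560, 0.2186, 0.2452], E[r] = 0.0180, γ^t·E[r] = 0.006174, running G = -0.434846
t=4: π = [0.2790, 0.2550, 0.2194, 0.2466], E[r] = 0.0220, γ^t·E[r] = 0.005277, running G = -0.429569
t=5: π = [0.2786, 0.2550, 0.2195, 0.2469], E[r] = 0.0231, γ^t·E[r] = 0.003883, running G = -0.425685
t=6: π = [0.2785, 0.2549, 0.2196, 0.2470], E[r] = 0.0234, γ^t·E[r] = 0.002754, running G = -0.422931
t=7: π = [0.2784, 0.2549, 0.2196, 0.2470], E[r] = 0.0235, γ^t·E[r] = 0.001935, running G = -0.420996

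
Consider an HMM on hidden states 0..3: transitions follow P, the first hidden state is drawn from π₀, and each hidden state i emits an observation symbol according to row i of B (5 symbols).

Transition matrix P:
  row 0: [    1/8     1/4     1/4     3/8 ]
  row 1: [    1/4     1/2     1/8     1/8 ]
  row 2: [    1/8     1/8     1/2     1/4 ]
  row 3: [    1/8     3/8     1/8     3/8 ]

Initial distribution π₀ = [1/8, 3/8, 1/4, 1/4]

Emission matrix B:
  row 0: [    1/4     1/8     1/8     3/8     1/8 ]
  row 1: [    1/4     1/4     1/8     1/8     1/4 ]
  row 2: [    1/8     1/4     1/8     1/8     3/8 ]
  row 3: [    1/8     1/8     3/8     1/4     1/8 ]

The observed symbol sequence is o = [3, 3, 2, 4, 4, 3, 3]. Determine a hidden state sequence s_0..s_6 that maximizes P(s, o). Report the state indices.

t=0: δ = [4.688e-02, 4.688e-02, 3.125e-02, 6.250e-02]  (obs o_0=3)
t=1: δ = [4.395e-03, 2.930e-03, 1.953e-03, 5.859e-03]  ψ = [1, 1, 2, 3]  (obs o_1=3)
t=2: δ = [9.155e-05, 2.747e-04, 1.373e-04, 8.240e-04]  ψ = [1, 3, 0, 3]  (obs o_2=2)
t=3: δ = [1.287e-05, 7.725e-05, 3.862e-05, 3.862e-05]  ψ = [3, 3, 3, 3]  (obs o_3=4)
t=4: δ = [2.414e-06, 9.656e-06, 7.242e-06, 1.810e-06]  ψ = [1, 1, 2, 3]  (obs o_4=4)
t=5: δ = [9.052e-07, 6.035e-07, 4.526e-07, 4.526e-07]  ψ = [1, 1, 2, 2]  (obs o_5=3)
t=6: δ = [5.658e-08, 3.772e-08, 2.829e-08, 8.487e-08]  ψ = [1, 1, 0, 0]  (obs o_6=3)
backtrack: best end state = 3; path = [3, 3, 3, 1, 1, 0, 3]

path = [3, 3, 3, 1, 1, 0, 3]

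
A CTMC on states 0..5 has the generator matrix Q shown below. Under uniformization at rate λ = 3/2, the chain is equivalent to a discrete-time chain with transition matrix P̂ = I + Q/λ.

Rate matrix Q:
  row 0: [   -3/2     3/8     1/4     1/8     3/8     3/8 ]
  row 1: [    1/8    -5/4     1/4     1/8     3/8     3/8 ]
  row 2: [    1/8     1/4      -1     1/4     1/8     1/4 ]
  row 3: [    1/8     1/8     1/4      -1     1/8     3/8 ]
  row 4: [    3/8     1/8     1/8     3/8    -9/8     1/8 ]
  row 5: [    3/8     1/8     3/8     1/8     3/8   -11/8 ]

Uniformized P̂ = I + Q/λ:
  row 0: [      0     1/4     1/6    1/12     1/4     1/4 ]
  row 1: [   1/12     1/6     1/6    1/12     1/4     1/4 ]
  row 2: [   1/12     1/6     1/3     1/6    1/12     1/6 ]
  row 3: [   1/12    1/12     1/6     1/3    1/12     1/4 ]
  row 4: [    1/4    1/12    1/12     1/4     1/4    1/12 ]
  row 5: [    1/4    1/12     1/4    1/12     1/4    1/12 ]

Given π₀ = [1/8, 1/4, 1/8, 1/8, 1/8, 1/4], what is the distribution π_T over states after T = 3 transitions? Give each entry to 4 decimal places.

π = [0.1323, 0.1336, 0.1976, 0.1746, 0.1887, 0.1732]

t=0: π = [0.1250, 0.2500, 0.1250, 0.1250, 0.1250, 0.2500]
t=1: π = [0.1354, 0.1354, 0.1979, 0.1458, 0.2083, 0.1771]
t=2: π = [0.1363, 0.1337, 0.1970, 0.1710, 0.1927, 0.1693]
t=3: π = [0.1323, 0.1336, 0.1976, 0.1746, 0.1887, 0.1732]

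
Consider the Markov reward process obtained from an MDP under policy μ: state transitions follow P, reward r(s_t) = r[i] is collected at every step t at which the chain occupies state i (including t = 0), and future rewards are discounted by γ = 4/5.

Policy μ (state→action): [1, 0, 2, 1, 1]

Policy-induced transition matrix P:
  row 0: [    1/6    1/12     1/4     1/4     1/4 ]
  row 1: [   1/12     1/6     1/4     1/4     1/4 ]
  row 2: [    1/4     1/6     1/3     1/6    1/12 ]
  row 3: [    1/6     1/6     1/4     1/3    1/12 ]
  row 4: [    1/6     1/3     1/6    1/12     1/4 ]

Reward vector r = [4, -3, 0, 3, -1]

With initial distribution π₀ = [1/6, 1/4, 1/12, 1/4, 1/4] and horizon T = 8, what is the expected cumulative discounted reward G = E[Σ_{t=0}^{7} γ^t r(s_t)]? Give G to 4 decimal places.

t=0: π = [0.1667, 0.2500, 0.0833, 0.2500, 0.2500], E[r] = 0.4167, γ^t·E[r] = 0.416667, running G = 0.416667
t=1: π = [0.1528, 0.1944, 0.2361, 0.2222, 0.1944], E[r] = 0.5000, γ^t·E[r] = 0.400000, running G = 0.816667
t=2: π = [0.1701, 0.1863, 0.2535, 0.2164, 0.1736], E[r] = 0.5972, γ^t·E[r] = 0.382222, running G = 1.198889
t=3: π = [0.1723, 0.1814, 0.2567, 0.2180, 0.1717], E[r] = 0.6270, γ^t·E[r] = 0.321037, running G = 1.519926
t=4: π = [0.1729, 0.1809, 0.2571, 0.2182, 0.1709], E[r] = 0.6326, γ^t·E[r] = 0.259098, running G = 1.779024
t=5: π = [0.1730, 0.1807, 0.2572, 0.2183, 0.1708], E[r] = 0.6339, γ^t·E[r] = 0.207706, running G = 1.986730
t=6: π = [0.1730, 0.1807, 0.2572, 0.2183, 0.1708], E[r] = 0.6341, γ^t·E[r] = 0.166232, running G = 2.152962
t=7: π = [0.1730, 0.1807, 0.2572, 0.2183, 0.1708], E[r] = 0.6342, γ^t·E[r] = 0.132998, running G = 2.285961

G = 2.2860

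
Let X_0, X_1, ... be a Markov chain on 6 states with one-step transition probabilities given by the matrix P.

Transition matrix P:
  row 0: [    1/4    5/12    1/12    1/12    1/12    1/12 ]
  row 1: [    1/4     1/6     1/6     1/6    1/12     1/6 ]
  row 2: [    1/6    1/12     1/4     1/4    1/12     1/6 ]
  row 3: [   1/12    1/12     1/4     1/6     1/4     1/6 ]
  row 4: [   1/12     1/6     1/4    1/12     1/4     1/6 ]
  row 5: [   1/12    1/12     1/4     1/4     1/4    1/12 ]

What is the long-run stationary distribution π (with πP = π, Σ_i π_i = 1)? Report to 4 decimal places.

π = [0.1534, 0.1614, 0.2110, 0.1698, 0.1624, 0.1420]

Balance equations π_j = Σ_i π_i·P[i][j]:
  π_0 = 1/4·π_0 + 1/4·π_1 + 1/6·π_2 + 1/12·π_3 + 1/12·π_4 + 1/12·π_5
  π_1 = 5/12·π_0 + 1/6·π_1 + 1/12·π_2 + 1/12·π_3 + 1/6·π_4 + 1/12·π_5
  π_2 = 1/12·π_0 + 1/6·π_1 + 1/4·π_2 + 1/4·π_3 + 1/4·π_4 + 1/4·π_5
  π_3 = 1/12·π_0 + 1/6·π_1 + 1/4·π_2 + 1/6·π_3 + 1/12·π_4 + 1/4·π_5
  π_4 = 1/12·π_0 + 1/12·π_1 + 1/12·π_2 + 1/4·π_3 + 1/4·π_4 + 1/4·π_5
  normalize: π_0 + π_1 + π_2 + π_3 + π_4 + π_5 = 1
Solving the linear system gives exactly π = [2341/15262, 1232/7631, 1610/7631, 16842/99203, 1239/7631, 28183/198406].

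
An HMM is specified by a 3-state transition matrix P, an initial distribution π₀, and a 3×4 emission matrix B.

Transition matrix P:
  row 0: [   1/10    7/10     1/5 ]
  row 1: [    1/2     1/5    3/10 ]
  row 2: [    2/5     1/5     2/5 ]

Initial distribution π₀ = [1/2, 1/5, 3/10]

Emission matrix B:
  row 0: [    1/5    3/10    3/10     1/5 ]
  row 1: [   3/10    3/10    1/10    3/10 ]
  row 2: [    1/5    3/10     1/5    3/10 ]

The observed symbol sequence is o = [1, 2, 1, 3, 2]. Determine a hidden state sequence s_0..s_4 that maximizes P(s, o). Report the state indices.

t=0: δ = [1.500e-01, 6.000e-02, 9.000e-02]  (obs o_0=1)
t=1: δ = [1.080e-02, 1.050e-02, 7.200e-03]  ψ = [2, 0, 2]  (obs o_1=2)
t=2: δ = [1.575e-03, 2.268e-03, 9.450e-04]  ψ = [1, 0, 1]  (obs o_2=1)
t=3: δ = [2.268e-04, 3.307e-04, 2.041e-04]  ψ = [1, 0, 1]  (obs o_3=3)
t=4: δ = [4.961e-05, 1.588e-05, 1.985e-05]  ψ = [1, 0, 1]  (obs o_4=2)
backtrack: best end state = 0; path = [0, 1, 0, 1, 0]

path = [0, 1, 0, 1, 0]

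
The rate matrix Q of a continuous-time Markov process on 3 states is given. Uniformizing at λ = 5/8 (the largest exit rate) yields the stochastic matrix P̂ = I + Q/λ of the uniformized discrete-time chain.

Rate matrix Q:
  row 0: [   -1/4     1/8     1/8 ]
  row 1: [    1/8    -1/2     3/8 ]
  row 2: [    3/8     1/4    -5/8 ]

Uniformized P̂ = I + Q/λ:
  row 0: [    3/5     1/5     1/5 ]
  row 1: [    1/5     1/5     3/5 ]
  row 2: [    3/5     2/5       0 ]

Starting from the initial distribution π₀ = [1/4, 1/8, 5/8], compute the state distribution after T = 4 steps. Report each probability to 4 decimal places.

t=0: π = [0.2500, 0.1250, 0.6250]
t=1: π = [0.5500, 0.3250, 0.1250]
t=2: π = [0.4700, 0.2250, 0.3050]
t=3: π = [0.5100, 0.2610, 0.2290]
t=4: π = [0.4956, 0.2458, 0.2586]

π = [0.4956, 0.2458, 0.2586]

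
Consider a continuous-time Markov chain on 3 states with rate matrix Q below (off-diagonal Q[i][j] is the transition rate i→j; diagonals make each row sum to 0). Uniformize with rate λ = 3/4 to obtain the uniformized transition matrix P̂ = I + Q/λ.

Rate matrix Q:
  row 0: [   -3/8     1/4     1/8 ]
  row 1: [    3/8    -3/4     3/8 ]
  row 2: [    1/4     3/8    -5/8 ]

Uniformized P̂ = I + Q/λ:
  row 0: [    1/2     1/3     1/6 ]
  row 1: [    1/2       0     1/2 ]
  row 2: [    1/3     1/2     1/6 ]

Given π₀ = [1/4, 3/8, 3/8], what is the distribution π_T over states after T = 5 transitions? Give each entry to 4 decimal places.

π = [0.4567, 0.2818, 0.2614]

t=0: π = [0.2500, 0.3750, 0.3750]
t=1: π = [0.4375, 0.2708, 0.2917]
t=2: π = [0.4514, 0.2917, 0.2569]
t=3: π = [0.4572, 0.2789, 0.2639]
t=4: π = [0.4560, 0.2843, 0.2596]
t=5: π = [0.4567, 0.2818, 0.2614]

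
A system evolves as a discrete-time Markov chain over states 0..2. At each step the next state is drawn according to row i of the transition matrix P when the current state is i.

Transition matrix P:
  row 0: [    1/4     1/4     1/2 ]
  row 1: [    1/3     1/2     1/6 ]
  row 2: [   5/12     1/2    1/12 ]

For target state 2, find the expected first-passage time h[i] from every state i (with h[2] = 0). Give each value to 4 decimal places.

h = [2.5714, 3.7143, 0.0000]

First-step conditioning: h[2] = 0; for i ≠ 2, h[i] = 1 + Σ_k P[i][k]·h[k].
  h[0] = 1 + 1/4·h[0] + 1/4·h[1]
  h[1] = 1 + 1/3·h[0] + 1/2·h[1]
Solving the 2×2 linear system over states ≠ 2 gives exactly h = [18/7, 26/7, 0] (h[2] = 0 is the target).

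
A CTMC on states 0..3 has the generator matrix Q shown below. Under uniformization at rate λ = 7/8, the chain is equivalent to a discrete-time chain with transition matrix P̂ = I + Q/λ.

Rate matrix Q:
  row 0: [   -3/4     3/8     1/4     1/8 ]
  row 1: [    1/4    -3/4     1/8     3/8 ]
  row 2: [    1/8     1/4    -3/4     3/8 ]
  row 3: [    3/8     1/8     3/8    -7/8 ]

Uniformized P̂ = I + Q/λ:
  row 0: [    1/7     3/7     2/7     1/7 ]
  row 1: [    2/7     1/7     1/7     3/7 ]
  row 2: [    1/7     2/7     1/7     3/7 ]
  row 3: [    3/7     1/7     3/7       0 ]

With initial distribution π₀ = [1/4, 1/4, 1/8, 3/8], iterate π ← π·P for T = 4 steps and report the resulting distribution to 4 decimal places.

t=0: π = [0.2500, 0.2500, 0.1250, 0.3750]
t=1: π = [0.2857, 0.2321, 0.2857, 0.1964]
t=2: π = [0.2321, 0.2653, 0.2398, 0.2628]
t=3: π = [0.2558, 0.2434, 0.2511, 0.2496]
t=4: π = [0.2490, 0.2518, 0.2507, 0.2485]

π = [0.2490, 0.2518, 0.2507, 0.2485]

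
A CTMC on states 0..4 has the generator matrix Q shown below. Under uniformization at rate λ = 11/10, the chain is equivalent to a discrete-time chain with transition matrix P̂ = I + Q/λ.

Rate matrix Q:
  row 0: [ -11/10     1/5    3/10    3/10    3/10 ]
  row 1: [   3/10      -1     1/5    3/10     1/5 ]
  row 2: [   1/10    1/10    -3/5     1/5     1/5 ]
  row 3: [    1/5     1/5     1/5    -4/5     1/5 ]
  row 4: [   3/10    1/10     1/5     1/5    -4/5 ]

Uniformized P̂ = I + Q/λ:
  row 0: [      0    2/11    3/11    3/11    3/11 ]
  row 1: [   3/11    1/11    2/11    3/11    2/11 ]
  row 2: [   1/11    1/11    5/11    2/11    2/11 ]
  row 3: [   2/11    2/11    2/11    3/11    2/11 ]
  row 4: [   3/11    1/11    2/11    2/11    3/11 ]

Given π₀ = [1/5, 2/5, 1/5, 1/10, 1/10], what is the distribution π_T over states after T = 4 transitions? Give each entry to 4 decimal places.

t=0: π = [0.2000, 0.4000, 0.2000, 0.1000, 0.1000]
t=1: π = [0.1727, 0.1182, 0.2545, 0.2455, 0.2091]
t=2: π = [0.1570, 0.1289, 0.2669, 0.2306, 0.2165]
t=3: π = [0.1604, 0.1261, 0.2689, 0.2288, 0.2158]
t=4: π = [0.1593, 0.1263, 0.2697, 0.2287, 0.2160]

π = [0.1593, 0.1263, 0.2697, 0.2287, 0.2160]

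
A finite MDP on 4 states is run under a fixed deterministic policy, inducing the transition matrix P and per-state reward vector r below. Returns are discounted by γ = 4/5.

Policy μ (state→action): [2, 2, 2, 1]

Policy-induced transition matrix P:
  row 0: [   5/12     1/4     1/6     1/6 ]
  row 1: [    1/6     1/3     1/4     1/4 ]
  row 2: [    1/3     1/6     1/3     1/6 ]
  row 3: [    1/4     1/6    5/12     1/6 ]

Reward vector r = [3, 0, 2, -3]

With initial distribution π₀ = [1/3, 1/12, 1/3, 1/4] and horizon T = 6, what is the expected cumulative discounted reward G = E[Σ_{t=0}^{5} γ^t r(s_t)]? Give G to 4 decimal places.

G = 3.4908

t=0: π = [0.3333, 0.0833, 0.3333, 0.2500], E[r] = 0.9167, γ^t·E[r] = 0.916667, running G = 0.916667
t=1: π = [0.3264, 0.2083, 0.2917, 0.1736], E[r] = 1.0417, γ^t·E[r] = 0.833333, running G = 1.750000
t=2: π = [0.3113, 0.2286, 0.2760, 0.1840], E[r] = 0.9340, γ^t·E[r] = 0.597778, running G = 2.347778
t=3: π = [0.3058, 0.2307, 0.2777, 0.1857], E[r] = 0.9158, γ^t·E[r] = 0.468914, running G = 2.816691
t=4: π = [0.3049, 0.2306, 0.2786, 0.1859], E[r] = 0.9142, γ^t·E[r] = 0.374464, running G = 3.191156
t=5: π = [0.3048, 0.2305, 0.2788, 0.1859], E[r] = 0.9144, γ^t·E[r] = 0.299624, running G = 3.490779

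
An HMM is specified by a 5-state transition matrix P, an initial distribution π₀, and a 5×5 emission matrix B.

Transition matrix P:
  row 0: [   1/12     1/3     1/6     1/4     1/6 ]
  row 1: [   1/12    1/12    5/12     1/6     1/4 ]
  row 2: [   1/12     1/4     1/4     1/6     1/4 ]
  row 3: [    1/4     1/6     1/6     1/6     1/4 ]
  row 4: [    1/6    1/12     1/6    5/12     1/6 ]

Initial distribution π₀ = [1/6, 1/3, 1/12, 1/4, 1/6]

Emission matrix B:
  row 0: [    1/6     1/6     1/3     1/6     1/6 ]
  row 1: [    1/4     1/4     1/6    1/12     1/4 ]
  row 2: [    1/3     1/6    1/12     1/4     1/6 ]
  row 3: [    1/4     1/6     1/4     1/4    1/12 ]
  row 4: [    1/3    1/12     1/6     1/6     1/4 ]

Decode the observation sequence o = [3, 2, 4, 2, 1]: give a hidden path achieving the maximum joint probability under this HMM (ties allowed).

path = [3, 0, 1, 4, 3]

t=0: δ = [2.778e-02, 2.778e-02, 2.083e-02, 6.250e-02, 2.778e-02]  (obs o_0=3)
t=1: δ = [5.208e-03, 1.736e-03, 9.645e-04, 2.894e-03, 2.604e-03]  ψ = [3, 3, 1, 4, 3]  (obs o_1=2)
t=2: δ = [1.206e-04, 4.340e-04, 1.447e-04, 1.085e-04, 2.170e-04]  ψ = [3, 0, 0, 0, 0]  (obs o_2=4)
t=3: δ = [1.206e-05, 6.698e-06, 1.507e-05, 2.261e-05, 1.808e-05]  ψ = [1, 0, 1, 4, 1]  (obs o_3=2)
t=4: δ = [9.419e-07, 1.005e-06, 6.279e-07, 1.256e-06, 4.710e-07]  ψ = [3, 0, 2, 4, 3]  (obs o_4=1)
backtrack: best end state = 3; path = [3, 0, 1, 4, 3]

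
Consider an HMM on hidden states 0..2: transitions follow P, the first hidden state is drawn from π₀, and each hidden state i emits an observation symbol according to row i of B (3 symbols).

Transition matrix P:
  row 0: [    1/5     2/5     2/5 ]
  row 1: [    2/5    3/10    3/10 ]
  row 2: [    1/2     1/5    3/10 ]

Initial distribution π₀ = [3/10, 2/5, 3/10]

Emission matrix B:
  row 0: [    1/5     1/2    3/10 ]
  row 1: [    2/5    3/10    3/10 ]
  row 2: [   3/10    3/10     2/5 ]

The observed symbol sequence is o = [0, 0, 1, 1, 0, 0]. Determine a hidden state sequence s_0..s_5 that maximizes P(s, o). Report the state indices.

path = [1, 1, 2, 0, 1, 1]

t=0: δ = [6.000e-02, 1.600e-01, 9.000e-02]  (obs o_0=0)
t=1: δ = [1.280e-02, 1.920e-02, 1.440e-02]  ψ = [1, 1, 1]  (obs o_1=0)
t=2: δ = [3.840e-03, 1.728e-03, 1.728e-03]  ψ = [1, 1, 1]  (obs o_2=1)
t=3: δ = [4.320e-04, 4.608e-04, 4.608e-04]  ψ = [2, 0, 0]  (obs o_3=1)
t=4: δ = [4.608e-05, 6.912e-05, 5.184e-05]  ψ = [2, 0, 0]  (obs o_4=0)
t=5: δ = [5.530e-06, 8.294e-06, 6.221e-06]  ψ = [1, 1, 1]  (obs o_5=0)
backtrack: best end state = 1; path = [1, 1, 2, 0, 1, 1]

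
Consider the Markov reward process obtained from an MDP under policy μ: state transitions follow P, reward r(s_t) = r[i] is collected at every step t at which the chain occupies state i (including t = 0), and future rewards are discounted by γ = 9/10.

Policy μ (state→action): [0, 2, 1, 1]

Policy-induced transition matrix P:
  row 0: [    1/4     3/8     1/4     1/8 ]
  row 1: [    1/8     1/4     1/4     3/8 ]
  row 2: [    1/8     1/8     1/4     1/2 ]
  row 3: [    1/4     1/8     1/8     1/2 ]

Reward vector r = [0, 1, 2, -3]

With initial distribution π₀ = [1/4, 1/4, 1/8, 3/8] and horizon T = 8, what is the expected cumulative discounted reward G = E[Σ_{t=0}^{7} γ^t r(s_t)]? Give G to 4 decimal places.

t=0: π = [0.2500, 0.2500, 0.1250, 0.3750], E[r] = -0.6250, γ^t·E[r] = -0.625000, running G = -0.625000
t=1: π = [0.2031, 0.2188, 0.2031, 0.3750], E[r] = -0.5000, γ^t·E[r] = -0.450000, running G = -1.075000
t=2: π = [0.1973, 0.2031, 0.2031, 0.3965], E[r] = -0.5801, γ^t·E[r] = -0.469863, running G = -1.544863
t=3: π = [0.1992, 0.1997, 0.2004, 0.4006], E[r] = -0.6013, γ^t·E[r] = -0.438361, running G = -1.983224
t=4: π = [0.2000, 0.1998, 0.1999, 0.4003], E[r] = -0.6014, γ^t·E[r] = -0.394565, running G = -2.377789
t=5: π = [0.2000, 0.2000, 0.2000, 0.4000], E[r] = -0.6002, γ^t·E[r] = -0.354426, running G = -2.732215
t=6: π = [0.2000, 0.2000, 0.2000, 0.4000], E[r] = -0.6000, γ^t·E[r] = -0.318850, running G = -3.051065
t=7: π = [0.2000, 0.2000, 0.2000, 0.4000], E[r] = -0.6000, γ^t·E[r] = -0.286969, running G = -3.338035

G = -3.3380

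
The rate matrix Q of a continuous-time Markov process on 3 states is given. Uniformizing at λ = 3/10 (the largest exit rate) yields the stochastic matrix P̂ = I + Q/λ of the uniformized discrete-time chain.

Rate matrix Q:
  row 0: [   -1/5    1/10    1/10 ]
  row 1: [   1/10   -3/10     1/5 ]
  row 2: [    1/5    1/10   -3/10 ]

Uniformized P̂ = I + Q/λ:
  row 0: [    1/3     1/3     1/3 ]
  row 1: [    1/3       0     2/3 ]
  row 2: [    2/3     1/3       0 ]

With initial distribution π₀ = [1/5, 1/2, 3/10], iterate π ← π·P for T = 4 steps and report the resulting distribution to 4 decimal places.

π = [0.4469, 0.2531, 0.3000]

t=0: π = [0.2000, 0.5000, 0.3000]
t=1: π = [0.4333, 0.1667, 0.4000]
t=2: π = [0.4667, 0.2778, 0.2556]
t=3: π = [0.4185, 0.2407, 0.3407]
t=4: π = [0.4469, 0.2531, 0.3000]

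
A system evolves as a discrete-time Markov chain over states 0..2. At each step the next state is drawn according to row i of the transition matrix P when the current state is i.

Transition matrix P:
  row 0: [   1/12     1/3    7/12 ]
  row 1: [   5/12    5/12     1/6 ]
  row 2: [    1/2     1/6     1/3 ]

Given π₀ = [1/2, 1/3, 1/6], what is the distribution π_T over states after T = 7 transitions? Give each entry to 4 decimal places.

π = [0.3352, 0.2968, 0.3679]

t=0: π = [0.5000, 0.3333, 0.1667]
t=1: π = [0.2639, 0.3333, 0.4028]
t=2: π = [0.3623, 0.2940, 0.3438]
t=3: π = [0.3246, 0.3005, 0.3749]
t=4: π = [0.3397, 0.2959, 0.3644]
t=5: π = [0.3338, 0.2973, 0.3689]
t=6: π = [0.3361, 0.2966, 0.3672]
t=7: π = [0.3352, 0.2968, 0.3679]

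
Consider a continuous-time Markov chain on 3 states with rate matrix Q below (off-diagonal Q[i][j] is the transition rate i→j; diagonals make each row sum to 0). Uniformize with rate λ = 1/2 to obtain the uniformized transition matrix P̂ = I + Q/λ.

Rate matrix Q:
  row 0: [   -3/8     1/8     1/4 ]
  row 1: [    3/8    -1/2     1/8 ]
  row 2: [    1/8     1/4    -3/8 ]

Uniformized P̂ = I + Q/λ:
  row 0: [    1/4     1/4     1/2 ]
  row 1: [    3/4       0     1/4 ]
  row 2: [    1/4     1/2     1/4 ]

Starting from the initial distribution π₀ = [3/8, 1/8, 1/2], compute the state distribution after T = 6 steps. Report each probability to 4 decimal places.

π = [0.3840, 0.2695, 0.3464]

t=0: π = [0.3750, 0.1250, 0.5000]
t=1: π = [0.3125, 0.3438, 0.3438]
t=2: π = [0.4219, 0.2500, 0.3281]
t=3: π = [0.3750, 0.2695, 0.3555]
t=4: π = [0.3848, 0.2715, 0.3438]
t=5: π = [0.3857, 0.2681, 0.3462]
t=6: π = [0.3840, 0.2695, 0.3464]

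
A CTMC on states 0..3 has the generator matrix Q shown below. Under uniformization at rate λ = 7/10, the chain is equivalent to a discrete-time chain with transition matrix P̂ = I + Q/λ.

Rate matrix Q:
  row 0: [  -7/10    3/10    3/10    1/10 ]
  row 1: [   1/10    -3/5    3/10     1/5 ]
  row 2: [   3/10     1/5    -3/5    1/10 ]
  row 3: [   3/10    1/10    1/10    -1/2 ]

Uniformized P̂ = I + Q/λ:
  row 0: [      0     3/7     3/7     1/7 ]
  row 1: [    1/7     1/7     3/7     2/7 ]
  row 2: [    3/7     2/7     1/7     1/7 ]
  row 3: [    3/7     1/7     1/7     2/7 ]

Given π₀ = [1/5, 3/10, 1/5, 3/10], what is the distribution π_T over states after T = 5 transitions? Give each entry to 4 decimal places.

t=0: π = [0.2000, 0.3000, 0.2000, 0.3000]
t=1: π = [0.2571, 0.2286, 0.2857, 0.2286]
t=2: π = [0.2531, 0.2571, 0.2816, 0.2082]
t=3: π = [0.2466, 0.2554, 0.2886, 0.2093]
t=4: π = [0.2499, 0.2546, 0.2863, 0.2092]
t=5: π = [0.2487, 0.2552, 0.2870, 0.2091]

π = [0.2487, 0.2552, 0.2870, 0.2091]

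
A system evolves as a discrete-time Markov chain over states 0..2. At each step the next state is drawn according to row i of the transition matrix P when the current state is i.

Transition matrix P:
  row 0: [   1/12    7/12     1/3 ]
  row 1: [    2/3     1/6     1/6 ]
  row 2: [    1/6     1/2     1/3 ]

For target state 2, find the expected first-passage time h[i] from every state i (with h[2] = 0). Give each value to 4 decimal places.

First-step conditioning: h[2] = 0; for i ≠ 2, h[i] = 1 + Σ_k P[i][k]·h[k].
  h[0] = 1 + 1/12·h[0] + 7/12·h[1]
  h[1] = 1 + 2/3·h[0] + 1/6·h[1]
Solving the 2×2 linear system over states ≠ 2 gives exactly h = [34/9, 38/9, 0] (h[2] = 0 is the target).

h = [3.7778, 4.2222, 0.0000]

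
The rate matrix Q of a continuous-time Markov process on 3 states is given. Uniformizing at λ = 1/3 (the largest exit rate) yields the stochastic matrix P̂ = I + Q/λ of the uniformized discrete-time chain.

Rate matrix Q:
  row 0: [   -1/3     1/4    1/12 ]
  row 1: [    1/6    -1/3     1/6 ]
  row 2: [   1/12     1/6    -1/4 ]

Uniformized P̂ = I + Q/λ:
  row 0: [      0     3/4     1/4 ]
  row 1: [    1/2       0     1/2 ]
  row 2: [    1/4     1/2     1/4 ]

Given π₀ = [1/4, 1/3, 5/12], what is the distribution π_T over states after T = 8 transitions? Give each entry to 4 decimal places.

t=0: π = [0.2500, 0.3333, 0.4167]
t=1: π = [0.2708, 0.3958, 0.3333]
t=2: π = [0.2813, 0.3698, 0.3490]
t=3: π = [0.2721, 0.3854, 0.3424]
t=4: π = [0.2783, 0.3753, 0.3464]
t=5: π = [0.2743, 0.3819, 0.3438]
t=6: π = [0.2769, 0.3776, 0.3455]
t=7: π = [0.2752, 0.3804, 0.3444]
t=8: π = [0.2763, 0.3786, 0.3451]

π = [0.2763, 0.3786, 0.3451]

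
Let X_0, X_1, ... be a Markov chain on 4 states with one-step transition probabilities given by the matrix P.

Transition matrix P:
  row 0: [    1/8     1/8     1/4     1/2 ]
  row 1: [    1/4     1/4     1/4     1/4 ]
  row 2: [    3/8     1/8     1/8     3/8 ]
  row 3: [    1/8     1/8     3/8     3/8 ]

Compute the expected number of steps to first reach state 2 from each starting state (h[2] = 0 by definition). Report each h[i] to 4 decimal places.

First-step conditioning: h[2] = 0; for i ≠ 2, h[i] = 1 + Σ_k P[i][k]·h[k].
  h[0] = 1 + 1/8·h[0] + 1/8·h[1] + 1/2·h[3]
  h[1] = 1 + 1/4·h[0] + 1/4·h[1] + 1/4·h[3]
  h[3] = 1 + 1/8·h[0] + 1/8·h[1] + 3/8·h[3]
Solving the 3×3 linear system over states ≠ 2 gives exactly h = [63/19, 65/19, 0, 56/19] (h[2] = 0 is the target).

h = [3.3158, 3.4211, 0.0000, 2.9474]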